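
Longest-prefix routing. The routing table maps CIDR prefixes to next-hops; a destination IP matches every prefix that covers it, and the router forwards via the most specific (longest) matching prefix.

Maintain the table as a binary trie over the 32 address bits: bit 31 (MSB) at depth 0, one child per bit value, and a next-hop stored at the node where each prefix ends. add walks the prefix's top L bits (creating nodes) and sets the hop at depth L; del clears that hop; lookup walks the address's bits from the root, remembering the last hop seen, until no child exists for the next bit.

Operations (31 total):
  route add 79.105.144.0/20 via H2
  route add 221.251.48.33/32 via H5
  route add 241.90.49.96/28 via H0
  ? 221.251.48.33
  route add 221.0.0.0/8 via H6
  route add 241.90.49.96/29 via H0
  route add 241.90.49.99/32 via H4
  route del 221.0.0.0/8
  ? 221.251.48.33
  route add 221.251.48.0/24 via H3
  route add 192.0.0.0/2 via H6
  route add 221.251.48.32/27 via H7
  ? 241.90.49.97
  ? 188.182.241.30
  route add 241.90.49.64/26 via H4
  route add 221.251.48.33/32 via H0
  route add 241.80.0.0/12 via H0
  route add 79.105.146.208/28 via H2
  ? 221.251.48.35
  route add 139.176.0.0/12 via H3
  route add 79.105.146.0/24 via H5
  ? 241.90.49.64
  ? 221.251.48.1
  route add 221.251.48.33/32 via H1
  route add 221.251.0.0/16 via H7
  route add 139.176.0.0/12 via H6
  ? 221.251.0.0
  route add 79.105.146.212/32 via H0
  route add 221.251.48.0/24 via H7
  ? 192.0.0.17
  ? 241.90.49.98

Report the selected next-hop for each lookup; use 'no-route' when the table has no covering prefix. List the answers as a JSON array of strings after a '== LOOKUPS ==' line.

Apply in order:
  add 79.105.144.0/20 -> H2 at depth 20
  add 221.251.48.33/32 -> H5 at depth 32
  add 241.90.49.96/28 -> H0 at depth 28
  Q 221.251.48.33: descend 11011101111110110011000000100001 ; hops seen [H5] ; pick H5
  add 221.0.0.0/8 -> H6 at depth 8
  add 241.90.49.96/29 -> H0 at depth 29
  add 241.90.49.99/32 -> H4 at depth 32
  del 221.0.0.0/8 (clear depth 8)
  Q 221.251.48.33: descend 11011101111110110011000000100001 ; hops seen [H5] ; pick H5
  add 221.251.48.0/24 -> H3 at depth 24
  add 192.0.0.0/2 -> H6 at depth 2
  add 221.251.48.32/27 -> H7 at depth 27
  Q 241.90.49.97: descend 111100010101101000110001011000 ; hops seen [H6,H0,H0] ; pick H0
  Q 188.182.241.30: descend 1 ; hops seen [∅] ; pick no-route
  add 241.90.49.64/26 -> H4 at depth 26
  add 221.251.48.33/32 -> H0 at depth 32
  add 241.80.0.0/12 -> H0 at depth 12
  add 79.105.146.208/28 -> H2 at depth 28
  Q 221.251.48.35: descend 110111011111101100110000001000 ; hops seen [H6,H3,H7] ; pick H7
  add 139.176.0.0/12 -> H3 at depth 12
  add 79.105.146.0/24 -> H5 at depth 24
  Q 241.90.49.64: descend 11110001010110100011000101 ; hops seen [H6,H0,H4] ; pick H4
  Q 221.251.48.1: descend 11011101111110110011000000 ; hops seen [H6,H3] ; pick H3
  add 221.251.48.33/32 -> H1 at depth 32
  add 221.251.0.0/16 -> H7 at depth 16
  add 139.176.0.0/12 -> H6 at depth 12
  Q 221.251.0.0: descend 110111011111101100 ; hops seen [H6,H7] ; pick H7
  add 79.105.146.212/32 -> H0 at depth 32
  add 221.251.48.0/24 -> H7 at depth 24
  Q 192.0.0.17: descend 110 ; hops seen [H6] ; pick H6
  Q 241.90.49.98: descend 1111000101011010001100010110001 ; hops seen [H6,H0,H4,H0,H0] ; pick H0

== LOOKUPS ==
["H5","H5","H0","no-route","H7","H4","H3","H7","H6","H0"]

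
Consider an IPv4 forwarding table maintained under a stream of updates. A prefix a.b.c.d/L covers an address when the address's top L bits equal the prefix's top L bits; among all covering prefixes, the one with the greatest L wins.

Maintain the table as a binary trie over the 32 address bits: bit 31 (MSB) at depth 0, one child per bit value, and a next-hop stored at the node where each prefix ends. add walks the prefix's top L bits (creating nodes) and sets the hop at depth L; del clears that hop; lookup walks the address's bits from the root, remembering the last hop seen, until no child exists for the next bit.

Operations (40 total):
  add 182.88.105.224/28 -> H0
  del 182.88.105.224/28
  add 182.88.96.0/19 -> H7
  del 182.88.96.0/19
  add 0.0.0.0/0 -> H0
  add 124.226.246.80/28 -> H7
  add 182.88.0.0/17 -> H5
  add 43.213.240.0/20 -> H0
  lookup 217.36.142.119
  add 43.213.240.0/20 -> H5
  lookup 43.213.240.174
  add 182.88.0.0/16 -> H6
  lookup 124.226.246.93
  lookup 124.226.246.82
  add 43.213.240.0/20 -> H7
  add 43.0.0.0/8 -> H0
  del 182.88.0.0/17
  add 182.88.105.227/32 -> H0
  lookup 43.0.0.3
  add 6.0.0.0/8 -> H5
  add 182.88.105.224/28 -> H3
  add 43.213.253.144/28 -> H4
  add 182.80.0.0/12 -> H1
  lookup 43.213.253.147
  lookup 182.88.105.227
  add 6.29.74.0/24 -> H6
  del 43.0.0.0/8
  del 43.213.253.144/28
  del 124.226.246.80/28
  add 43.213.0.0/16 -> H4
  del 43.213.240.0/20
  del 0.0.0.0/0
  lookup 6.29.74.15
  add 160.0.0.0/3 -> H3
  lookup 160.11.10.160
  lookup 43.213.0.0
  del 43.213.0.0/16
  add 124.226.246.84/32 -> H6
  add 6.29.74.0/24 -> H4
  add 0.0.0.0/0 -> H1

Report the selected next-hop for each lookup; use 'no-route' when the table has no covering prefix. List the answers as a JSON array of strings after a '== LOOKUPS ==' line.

Process each operation:
  add 182.88.105.224/28 -> H0 at depth 28
  del 182.88.105.224/28 (clear depth 28)
  add 182.88.96.0/19 -> H7 at depth 19
  del 182.88.96.0/19 (clear depth 19)
  add 0.0.0.0/0 -> H0 at depth 0
  add 124.226.246.80/28 -> H7 at depth 28
  add 182.88.0.0/17 -> H5 at depth 17
  add 43.213.240.0/20 -> H0 at depth 20
  lookup 217.36.142.119: bits 1 walk d0:H0→d1:- -> H0
  add 43.213.240.0/20 -> H5 at depth 20
  lookup 43.213.240.174: bits 00101011110101011111 walk d0:H0→d1:-→d2:-→d3:-→d4:-→d5:-→d6:-→d7:-→d8:-→d9:-→d10:-→d11:-→d12:-→d13:-→d14:-→d15:-→d16:-→d17:-→d18:-→d19:-→d20:H5 -> H5
  add 182.88.0.0/16 -> H6 at depth 16
  lookup 124.226.246.93: bits 0111110011100010111101100101 walk d0:H0→d1:-→d2:-→d3:-→d4:-→d5:-→d6:-→d7:-→d8:-→d9:-→d10:-→d11:-→d12:-→d13:-→d14:-→d15:-→d16:-→d17:-→d18:-→d19:-→d20:-→d21:-→d22:-→d23:-→d24:-→d25:-→d26:-→d27:-→d28:H7 -> H7
  lookup 124.226.246.82: bits 0111110011100010111101100101 walk d0:H0→d1:-→d2:-→d3:-→d4:-→d5:-→d6:-→d7:-→d8:-→d9:-→d10:-→d11:-→d12:-→d13:-→d14:-→d15:-→d16:-→d17:-→d18:-→d19:-→d20:-→d21:-→d22:-→d23:-→d24:-→d25:-→d26:-→d27:-→d28:H7 -> H7
  add 43.213.240.0/20 -> H7 at depth 20
  add 43.0.0.0/8 -> H0 at depth 8
  del 182.88.0.0/17 (clear depth 17)
  add 182.88.105.227/32 -> H0 at depth 32
  lookup 43.0.0.3: bits 00101011 walk d0:H0→d1:-→d2:-→d3:-→d4:-→d5:-→d6:-→d7:-→d8:H0 -> H0
  add 6.0.0.0/8 -> H5 at depth 8
  add 182.88.105.224/28 -> H3 at depth 28
  add 43.213.253.144/28 -> H4 at depth 28
  add 182.80.0.0/12 -> H1 at depth 12
  lookup 43.213.253.147: bits 0010101111010101111111011001 walk d0:H0→d1:-→d2:-→d3:-→d4:-→d5:-→d6:-→d7:-→d8:H0→d9:-→d10:-→d11:-→d12:-→d13:-→d14:-→d15:-→d16:-→d17:-→d18:-→d19:-→d20:H7→d21:-→d22:-→d23:-→d24:-→d25:-→d26:-→d27:-→d28:H4 -> H4
  lookup 182.88.105.227: bits 10110110010110000110100111100011 walk d0:H0→d1:-→d2:-→d3:-→d4:-→d5:-→d6:-→d7:-→d8:-→d9:-→d10:-→d11:-→d12:H1→d13:-→d14:-→d15:-→d16:H6→d17:-→d18:-→d19:-→d20:-→d21:-→d22:-→d23:-→d24:-→d25:-→d26:-→d27:-→d28:H3→d29:-→d30:-→d31:-→d32:H0 -> H0
  add 6.29.74.0/24 -> H6 at depth 24
  del 43.0.0.0/8 (clear depth 8)
  del 43.213.253.144/28 (clear depth 28)
  del 124.226.246.80/28 (clear depth 28)
  add 43.213.0.0/16 -> H4 at depth 16
  del 43.213.240.0/20 (clear depth 20)
  del 0.0.0.0/0 (clear depth 0)
  lookup 6.29.74.15: bits 000001100001110101001010 walk d0:-→d1:-→d2:-→d3:-→d4:-→d5:-→d6:-→d7:-→d8:H5→d9:-→d10:-→d11:-→d12:-→d13:-→d14:-→d15:-→d16:-→d17:-→d18:-→d19:-→d20:-→d21:-→d22:-→d23:-→d24:H6 -> H6
  add 160.0.0.0/3 -> H3 at depth 3
  lookup 160.11.10.160: bits 101 walk d0:-→d1:-→d2:-→d3:H3 -> H3
  lookup 43.213.0.0: bits 0010101111010101 walk d0:-→d1:-→d2:-→d3:-→d4:-→d5:-→d6:-→d7:-→d8:-→d9:-→d10:-→d11:-→d12:-→d13:-→d14:-→d15:-→d16:H4 -> H4
  del 43.213.0.0/16 (clear depth 16)
  add 124.226.246.84/32 -> H6 at depth 32
  add 6.29.74.0/24 -> H4 at depth 24
  add 0.0.0.0/0 -> H1 at depth 0

== LOOKUPS ==
["H0","H5","H7","H7","H0","H4","H0","H6","H3","H4"]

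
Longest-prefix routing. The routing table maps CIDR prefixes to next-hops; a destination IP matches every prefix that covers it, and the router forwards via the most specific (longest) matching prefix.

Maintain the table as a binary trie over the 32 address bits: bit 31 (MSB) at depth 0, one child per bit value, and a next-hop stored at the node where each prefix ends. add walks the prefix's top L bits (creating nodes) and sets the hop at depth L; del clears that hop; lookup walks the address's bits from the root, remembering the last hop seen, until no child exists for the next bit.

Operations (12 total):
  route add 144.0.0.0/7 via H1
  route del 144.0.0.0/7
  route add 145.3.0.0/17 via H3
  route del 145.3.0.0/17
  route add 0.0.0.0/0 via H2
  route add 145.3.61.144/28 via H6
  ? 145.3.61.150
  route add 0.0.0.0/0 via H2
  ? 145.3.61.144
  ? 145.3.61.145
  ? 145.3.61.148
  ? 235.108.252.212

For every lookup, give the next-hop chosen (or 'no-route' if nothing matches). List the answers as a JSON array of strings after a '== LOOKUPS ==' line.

Process each operation:
  + 144.0.0.0/7 (H1) depth=7
  del 144.0.0.0/7 (clear depth 7)
  + 145.3.0.0/17 (H3) depth=17
  del 145.3.0.0/17 (clear depth 17)
  + 0.0.0.0/0 (H2) depth=0
  + 145.3.61.144/28 (H6) depth=28
  Q 145.3.61.150: descend 1001000100000011001111011001 ; hops seen [H2,H6] ; pick H6
  + 0.0.0.0/0 (H2) depth=0
  Q 145.3.61.144: descend 1001000100000011001111011001 ; hops seen [H2,H6] ; pick H6
  Q 145.3.61.145: descend 1001000100000011001111011001 ; hops seen [H2,H6] ; pick H6
  Q 145.3.61.148: descend 1001000100000011001111011001 ; hops seen [H2,H6] ; pick H6
  Q 235.108.252.212: descend 1 ; hops seen [H2] ; pick H2

== LOOKUPS ==
["H6","H6","H6","H6","H2"]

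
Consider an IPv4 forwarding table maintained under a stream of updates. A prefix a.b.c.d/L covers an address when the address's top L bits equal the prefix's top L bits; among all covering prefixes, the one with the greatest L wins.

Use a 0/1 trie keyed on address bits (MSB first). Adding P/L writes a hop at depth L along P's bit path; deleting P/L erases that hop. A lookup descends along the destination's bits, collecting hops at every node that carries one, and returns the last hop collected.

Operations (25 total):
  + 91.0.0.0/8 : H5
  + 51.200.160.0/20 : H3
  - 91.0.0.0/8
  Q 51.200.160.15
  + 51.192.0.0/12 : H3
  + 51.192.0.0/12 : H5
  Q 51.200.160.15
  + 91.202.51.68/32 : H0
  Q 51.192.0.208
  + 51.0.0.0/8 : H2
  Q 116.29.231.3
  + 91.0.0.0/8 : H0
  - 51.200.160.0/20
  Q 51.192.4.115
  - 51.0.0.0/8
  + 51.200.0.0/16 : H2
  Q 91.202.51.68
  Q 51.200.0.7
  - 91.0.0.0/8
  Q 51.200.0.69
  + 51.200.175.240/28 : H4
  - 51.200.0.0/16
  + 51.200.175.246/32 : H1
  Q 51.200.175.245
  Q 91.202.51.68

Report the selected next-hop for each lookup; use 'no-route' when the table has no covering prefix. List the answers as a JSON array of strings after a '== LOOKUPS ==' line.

Trace:
  + 91.0.0.0/8 (H5) depth=8
  + 51.200.160.0/20 (H3) depth=20
  - 91.0.0.0/8 clear@8
  ? 51.200.160.15  path d0:-→d1:-→d2:-→d3:-→d4:-→d5:-→d6:-→d7:-→d8:-→d9:-→d10:-→d11:-→d12:-→d13:-→d14:-→d15:-→d16:-→d17:-→d18:-→d19:-→d20:H3  best=H3
  + 51.192.0.0/12 (H3) depth=12
  + 51.192.0.0/12 (H5) depth=12
  ? 51.200.160.15  path d0:-→d1:-→d2:-→d3:-→d4:-→d5:-→d6:-→d7:-→d8:-→d9:-→d10:-→d11:-→d12:H5→d13:-→d14:-→d15:-→d16:-→d17:-→d18:-→d19:-→d20:H3  best=H3
  + 91.202.51.68/32 (H0) depth=32
  ? 51.192.0.208  path d0:-→d1:-→d2:-→d3:-→d4:-→d5:-→d6:-→d7:-→d8:-→d9:-→d10:-→d11:-→d12:H5  best=H5
  + 51.0.0.0/8 (H2) depth=8
  ? 116.29.231.3  path d0:-→d1:-→d2:-  best=no-route
  + 91.0.0.0/8 (H0) depth=8
  - 51.200.160.0/20 clear@20
  ? 51.192.4.115  path d0:-→d1:-→d2:-→d3:-→d4:-→d5:-→d6:-→d7:-→d8:H2→d9:-→d10:-→d11:-→d12:H5  best=H5
  - 51.0.0.0/8 clear@8
  + 51.200.0.0/16 (H2) depth=16
  ? 91.202.51.68  path d0:-→d1:-→d2:-→d3:-→d4:-→d5:-→d6:-→d7:-→d8:H0→d9:-→d10:-→d11:-→d12:-→d13:-→d14:-→d15:-→d16:-→d17:-→d18:-→d19:-→d20:-→d21:-→d22:-→d23:-→d24:-→d25:-→d26:-→d27:-→d28:-→d29:-→d30:-→d31:-→d32:H0  best=H0
  ? 51.200.0.7  path d0:-→d1:-→d2:-→d3:-→d4:-→d5:-→d6:-→d7:-→d8:-→d9:-→d10:-→d11:-→d12:H5→d13:-→d14:-→d15:-→d16:H2  best=H2
  - 91.0.0.0/8 clear@8
  ? 51.200.0.69  path d0:-→d1:-→d2:-→d3:-→d4:-→d5:-→d6:-→d7:-→d8:-→d9:-→d10:-→d11:-→d12:H5→d13:-→d14:-→d15:-→d16:H2  best=H2
  + 51.200.175.240/28 (H4) depth=28
  - 51.200.0.0/16 clear@16
  + 51.200.175.246/32 (H1) depth=32
  ? 51.200.175.245  path d0:-→d1:-→d2:-→d3:-→d4:-→d5:-→d6:-→d7:-→d8:-→d9:-→d10:-→d11:-→d12:H5→d13:-→d14:-→d15:-→d16:-→d17:-→d18:-→d19:-→d20:-→d21:-→d22:-→d23:-→d24:-→d25:-→d26:-→d27:-→d28:H4→d29:-→d30:-  best=H4
  ? 91.202.51.68  path d0:-→d1:-→d2:-→d3:-→d4:-→d5:-→d6:-→d7:-→d8:-→d9:-→d10:-→d11:-→d12:-→d13:-→d14:-→d15:-→d16:-→d17:-→d18:-→d19:-→d20:-→d21:-→d22:-→d23:-→d24:-→d25:-→d26:-→d27:-→d28:-→d29:-→d30:-→d31:-→d32:H0  best=H0

== LOOKUPS ==
["H3","H3","H5","no-route","H5","H0","H2","H2","H4","H0"]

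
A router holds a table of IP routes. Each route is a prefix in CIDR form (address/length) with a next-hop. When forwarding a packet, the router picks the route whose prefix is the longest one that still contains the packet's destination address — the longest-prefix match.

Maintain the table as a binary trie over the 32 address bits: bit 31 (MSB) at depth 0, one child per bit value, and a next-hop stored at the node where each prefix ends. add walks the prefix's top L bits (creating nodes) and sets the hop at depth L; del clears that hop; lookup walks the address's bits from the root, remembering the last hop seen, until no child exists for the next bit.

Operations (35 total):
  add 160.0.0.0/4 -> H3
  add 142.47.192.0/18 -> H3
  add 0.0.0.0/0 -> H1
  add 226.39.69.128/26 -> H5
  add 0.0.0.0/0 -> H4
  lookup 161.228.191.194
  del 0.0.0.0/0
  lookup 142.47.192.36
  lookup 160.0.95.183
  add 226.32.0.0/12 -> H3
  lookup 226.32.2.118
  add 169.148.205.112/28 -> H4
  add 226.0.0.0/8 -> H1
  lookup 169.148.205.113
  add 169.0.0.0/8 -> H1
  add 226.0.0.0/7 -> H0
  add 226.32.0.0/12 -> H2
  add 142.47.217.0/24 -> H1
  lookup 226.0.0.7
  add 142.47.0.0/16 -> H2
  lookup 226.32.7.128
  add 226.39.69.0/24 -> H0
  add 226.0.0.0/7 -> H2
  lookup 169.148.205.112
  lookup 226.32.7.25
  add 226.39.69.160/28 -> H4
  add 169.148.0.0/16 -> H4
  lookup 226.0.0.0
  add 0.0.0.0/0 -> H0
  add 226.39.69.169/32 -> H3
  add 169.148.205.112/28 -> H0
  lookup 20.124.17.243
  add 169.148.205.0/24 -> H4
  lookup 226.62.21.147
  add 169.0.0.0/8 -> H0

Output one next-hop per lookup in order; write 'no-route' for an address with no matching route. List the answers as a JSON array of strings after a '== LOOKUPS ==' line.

Trace:
  add 160.0.0.0/4 -> H3 at depth 4
  add 142.47.192.0/18 -> H3 at depth 18
  add 0.0.0.0/0 -> H1 at depth 0
  add 226.39.69.128/26 -> H5 at depth 26
  add 0.0.0.0/0 -> H4 at depth 0
  Q 161.228.191.194: descend 1010 ; hops seen [H4,H3] ; pick H3
  - 0.0.0.0/0 clear@0
  Q 142.47.192.36: descend 100011100010111111 ; hops seen [H3] ; pick H3
  Q 160.0.95.183: descend 1010 ; hops seen [H3] ; pick H3
  add 226.32.0.0/12 -> H3 at depth 12
  Q 226.32.2.118: descend 1110001000100 ; hops seen [H3] ; pick H3
  add 169.148.205.112/28 -> H4 at depth 28
  add 226.0.0.0/8 -> H1 at depth 8
  Q 169.148.205.113: descend 1010100110010100110011010111 ; hops seen [H3,H4] ; pick H4
  add 169.0.0.0/8 -> H1 at depth 8
  add 226.0.0.0/7 -> H0 at depth 7
  add 226.32.0.0/12 -> H2 at depth 12
  add 142.47.217.0/24 -> H1 at depth 24
  Q 226.0.0.7: descend 1110001000 ; hops seen [H0,H1] ; pick H1
  add 142.47.0.0/16 -> H2 at depth 16
  Q 226.32.7.128: descend 1110001000100 ; hops seen [H0,H1,H2] ; pick H2
  add 226.39.69.0/24 -> H0 at depth 24
  add 226.0.0.0/7 -> H2 at depth 7
  Q 169.148.205.112: descend 1010100110010100110011010111 ; hops seen [H3,H1,H4] ; pick H4
  Q 226.32.7.25: descend 1110001000100 ; hops seen [H2,H1,H2] ; pick H2
  add 226.39.69.160/28 -> H4 at depth 28
  add 169.148.0.0/16 -> H4 at depth 16
  Q 226.0.0.0: descend 1110001000 ; hops seen [H2,H1] ; pick H1
  add 0.0.0.0/0 -> H0 at depth 0
  add 226.39.69.169/32 -> H3 at depth 32
  add 169.148.205.112/28 -> H0 at depth 28
  Q 20.124.17.243: descend ε ; hops seen [H0] ; pick H0
  add 169.148.205.0/24 -> H4 at depth 24
  Q 226.62.21.147: descend 11100010001 ; hops seen [H0,H2,H1] ; pick H1
  add 169.0.0.0/8 -> H0 at depth 8

== LOOKUPS ==
["H3","H3","H3","H3","H4","H1","H2","H4","H2","H1","H0","H1"]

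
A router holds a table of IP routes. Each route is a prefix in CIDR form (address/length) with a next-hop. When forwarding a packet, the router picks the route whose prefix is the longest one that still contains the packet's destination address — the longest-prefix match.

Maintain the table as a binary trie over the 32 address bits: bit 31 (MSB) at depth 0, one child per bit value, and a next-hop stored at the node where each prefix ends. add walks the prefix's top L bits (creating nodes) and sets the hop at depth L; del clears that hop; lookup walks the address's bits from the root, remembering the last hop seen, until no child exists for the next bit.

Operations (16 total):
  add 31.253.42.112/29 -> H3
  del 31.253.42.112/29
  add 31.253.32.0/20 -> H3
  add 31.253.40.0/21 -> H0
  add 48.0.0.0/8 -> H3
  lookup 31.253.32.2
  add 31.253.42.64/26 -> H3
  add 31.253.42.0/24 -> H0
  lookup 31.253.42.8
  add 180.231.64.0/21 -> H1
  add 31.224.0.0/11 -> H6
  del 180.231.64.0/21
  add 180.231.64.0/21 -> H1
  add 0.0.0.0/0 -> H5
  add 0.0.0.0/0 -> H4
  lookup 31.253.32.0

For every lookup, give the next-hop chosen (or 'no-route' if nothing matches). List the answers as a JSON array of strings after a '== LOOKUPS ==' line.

Apply in order:
  add 31.253.42.112/29 -> H3 at depth 29
  del 31.253.42.112/29 (clear depth 29)
  add 31.253.32.0/20 -> H3 at depth 20
  add 31.253.40.0/21 -> H0 at depth 21
  add 48.0.0.0/8 -> H3 at depth 8
  Q 31.253.32.2: descend 00011111111111010010 ; hops seen [H3] ; pick H3
  add 31.253.42.64/26 -> H3 at depth 26
  add 31.253.42.0/24 -> H0 at depth 24
  Q 31.253.42.8: descend 0001111111111101001010100 ; hops seen [H3,H0,H0] ; pick H0
  add 180.231.64.0/21 -> H1 at depth 21
  add 31.224.0.0/11 -> H6 at depth 11
  del 180.231.64.0/21 (clear depth 21)
  add 180.231.64.0/21 -> H1 at depth 21
  add 0.0.0.0/0 -> H5 at depth 0
  add 0.0.0.0/0 -> H4 at depth 0
  Q 31.253.32.0: descend 00011111111111010010 ; hops seen [H4,H6,H3] ; pick H3

== LOOKUPS ==
["H3","H0","H3"]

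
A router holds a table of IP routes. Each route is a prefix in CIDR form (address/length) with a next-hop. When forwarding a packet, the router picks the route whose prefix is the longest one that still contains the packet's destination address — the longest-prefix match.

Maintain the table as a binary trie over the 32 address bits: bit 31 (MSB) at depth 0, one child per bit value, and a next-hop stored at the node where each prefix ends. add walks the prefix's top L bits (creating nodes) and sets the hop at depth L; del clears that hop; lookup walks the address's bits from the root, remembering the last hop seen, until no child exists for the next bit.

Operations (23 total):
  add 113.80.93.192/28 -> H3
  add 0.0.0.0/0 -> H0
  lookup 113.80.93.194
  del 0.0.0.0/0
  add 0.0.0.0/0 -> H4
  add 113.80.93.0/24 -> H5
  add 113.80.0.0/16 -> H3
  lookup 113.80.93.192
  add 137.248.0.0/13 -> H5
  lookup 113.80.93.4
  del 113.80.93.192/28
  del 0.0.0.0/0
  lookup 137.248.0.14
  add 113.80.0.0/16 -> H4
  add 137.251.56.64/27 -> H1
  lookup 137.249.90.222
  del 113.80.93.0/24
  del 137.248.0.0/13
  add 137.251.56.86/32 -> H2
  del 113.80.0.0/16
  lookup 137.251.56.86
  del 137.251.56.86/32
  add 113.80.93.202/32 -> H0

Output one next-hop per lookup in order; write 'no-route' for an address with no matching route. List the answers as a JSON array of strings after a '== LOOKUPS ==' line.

Apply in order:
  add 113.80.93.192/28 -> H3 at depth 28
  add 0.0.0.0/0 -> H0 at depth 0
  ? 113.80.93.194  path d0:H0→d1:-→d2:-→d3:-→d4:-→d5:-→d6:-→d7:-→d8:-→d9:-→d10:-→d11:-→d12:-→d13:-→d14:-→d15:-→d16:-→d17:-→d18:-→d19:-→d20:-→d21:-→d22:-→d23:-→d24:-→d25:-→d26:-→d27:-→d28:H3  best=H3
  del 0.0.0.0/0 (clear depth 0)
  add 0.0.0.0/0 -> H4 at depth 0
  add 113.80.93.0/24 -> H5 at depth 24
  add 113.80.0.0/16 -> H3 at depth 16
  ? 113.80.93.192  path d0:H4→d1:-→d2:-→d3:-→d4:-→d5:-→d6:-→d7:-→d8:-→d9:-→d10:-→d11:-→d12:-→d13:-→d14:-→d15:-→d16:H3→d17:-→d18:-→d19:-→d20:-→d21:-→d22:-→d23:-→d24:H5→d25:-→d26:-→d27:-→d28:H3  best=H3
  add 137.248.0.0/13 -> H5 at depth 13
  ? 113.80.93.4  path d0:H4→d1:-→d2:-→d3:-→d4:-→d5:-→d6:-→d7:-→d8:-→d9:-→d10:-→d11:-→d12:-→d13:-→d14:-→d15:-→d16:H3→d17:-→d18:-→d19:-→d20:-→d21:-→d22:-→d23:-→d24:H5  best=H5
  del 113.80.93.192/28 (clear depth 28)
  del 0.0.0.0/0 (clear depth 0)
  ? 137.248.0.14  path d0:-→d1:-→d2:-→d3:-→d4:-→d5:-→d6:-→d7:-→d8:-→d9:-→d10:-→d11:-→d12:-→d13:H5  best=H5
  add 113.80.0.0/16 -> H4 at depth 16
  add 137.251.56.64/27 -> H1 at depth 27
  ? 137.249.90.222  path d0:-→d1:-→d2:-→d3:-→d4:-→d5:-→d6:-→d7:-→d8:-→d9:-→d10:-→d11:-→d12:-→d13:H5→d14:-  best=H5
  del 113.80.93.0/24 (clear depth 24)
  del 137.248.0.0/13 (clear depth 13)
  add 137.251.56.86/32 -> H2 at depth 32
  del 113.80.0.0/16 (clear depth 16)
  ? 137.251.56.86  path d0:-→d1:-→d2:-→d3:-→d4:-→d5:-→d6:-→d7:-→d8:-→d9:-→d10:-→d11:-→d12:-→d13:-→d14:-→d15:-→d16:-→d17:-→d18:-→d19:-→d20:-→d21:-→d22:-→d23:-→d24:-→d25:-→d26:-→d27:H1→d28:-→d29:-→d30:-→d31:-→d32:H2  best=H2
  del 137.251.56.86/32 (clear depth 32)
  add 113.80.93.202/32 -> H0 at depth 32

== LOOKUPS ==
["H3","H3","H5","H5","H5","H2"]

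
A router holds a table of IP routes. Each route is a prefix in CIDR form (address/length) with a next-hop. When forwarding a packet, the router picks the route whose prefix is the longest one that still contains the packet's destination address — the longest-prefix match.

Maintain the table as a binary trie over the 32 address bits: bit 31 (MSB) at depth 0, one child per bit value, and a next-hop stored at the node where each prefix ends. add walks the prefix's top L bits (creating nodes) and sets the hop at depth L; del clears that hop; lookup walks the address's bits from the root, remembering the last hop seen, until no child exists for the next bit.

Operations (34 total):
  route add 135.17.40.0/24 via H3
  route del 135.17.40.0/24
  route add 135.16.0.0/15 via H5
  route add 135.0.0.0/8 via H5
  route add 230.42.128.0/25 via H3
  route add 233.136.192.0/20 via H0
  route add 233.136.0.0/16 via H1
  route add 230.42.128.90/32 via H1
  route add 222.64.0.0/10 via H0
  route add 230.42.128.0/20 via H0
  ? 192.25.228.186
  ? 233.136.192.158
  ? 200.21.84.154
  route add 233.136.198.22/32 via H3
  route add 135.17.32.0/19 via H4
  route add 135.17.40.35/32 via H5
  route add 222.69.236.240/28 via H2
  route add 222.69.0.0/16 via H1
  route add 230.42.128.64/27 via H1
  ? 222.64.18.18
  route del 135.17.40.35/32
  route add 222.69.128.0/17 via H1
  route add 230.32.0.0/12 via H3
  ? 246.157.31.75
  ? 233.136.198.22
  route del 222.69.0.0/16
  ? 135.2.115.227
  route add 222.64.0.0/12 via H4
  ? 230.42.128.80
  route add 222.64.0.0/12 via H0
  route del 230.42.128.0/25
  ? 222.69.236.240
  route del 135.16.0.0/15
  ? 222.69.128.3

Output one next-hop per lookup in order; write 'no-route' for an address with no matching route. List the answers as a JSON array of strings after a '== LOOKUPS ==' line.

Trace:
  add 135.17.40.0/24 -> H3 at depth 24
  del 135.17.40.0/24 (clear depth 24)
  add 135.16.0.0/15 -> H5 at depth 15
  add 135.0.0.0/8 -> H5 at depth 8
  add 230.42.128.0/25 -> H3 at depth 25
  add 233.136.192.0/20 -> H0 at depth 20
  add 233.136.0.0/16 -> H1 at depth 16
  add 230.42.128.90/32 -> H1 at depth 32
  add 222.64.0.0/10 -> H0 at depth 10
  add 230.42.128.0/20 -> H0 at depth 20
  lookup 192.25.228.186: bits 110 walk d0:-→d1:-→d2:-→d3:- -> no-route
  lookup 233.136.192.158: bits 11101001100010001100 walk d0:-→d1:-→d2:-→d3:-→d4:-→d5:-→d6:-→d7:-→d8:-→d9:-→d10:-→d11:-→d12:-→d13:-→d14:-→d15:-→d16:H1→d17:-→d18:-→d19:-→d20:H0 -> H0
  lookup 200.21.84.154: bits 110 walk d0:-→d1:-→d2:-→d3:- -> no-route
  add 233.136.198.22/32 -> H3 at depth 32
  add 135.17.32.0/19 -> H4 at depth 19
  add 135.17.40.35/32 -> H5 at depth 32
  add 222.69.236.240/28 -> H2 at depth 28
  add 222.69.0.0/16 -> H1 at depth 16
  add 230.42.128.64/27 -> H1 at depth 27
  lookup 222.64.18.18: bits 1101111001000 walk d0:-→d1:-→d2:-→d3:-→d4:-→d5:-→d6:-→d7:-→d8:-→d9:-→d10:H0→d11:-→d12:-→d13:- -> H0
  del 135.17.40.35/32 (clear depth 32)
  add 222.69.128.0/17 -> H1 at depth 17
  add 230.32.0.0/12 -> H3 at depth 12
  lookup 246.157.31.75: bits 111 walk d0:-→d1:-→d2:-→d3:- -> no-route
  lookup 233.136.198.22: bits 11101001100010001100011000010110 walk d0:-→d1:-→d2:-→d3:-→d4:-→d5:-→d6:-→d7:-→d8:-→d9:-→d10:-→d11:-→d12:-→d13:-→d14:-→d15:-→d16:H1→d17:-→d18:-→d19:-→d20:H0→d21:-→d22:-→d23:-→d24:-→d25:-→d26:-→d27:-→d28:-→d29:-→d30:-→d31:-→d32:H3 -> H3
  del 222.69.0.0/16 (clear depth 16)
  lookup 135.2.115.227: bits 10000111000 walk d0:-→d1:-→d2:-→d3:-→d4:-→d5:-→d6:-→d7:-→d8:H5→d9:-→d10:-→d11:- -> H5
  add 222.64.0.0/12 -> H4 at depth 12
  lookup 230.42.128.80: bits 1110011000101010100000000101 walk d0:-→d1:-→d2:-→d3:-→d4:-→d5:-→d6:-→d7:-→d8:-→d9:-→d10:-→d11:-→d12:H3→d13:-→d14:-→d15:-→d16:-→d17:-→d18:-→d19:-→d20:H0→d21:-→d22:-→d23:-→d24:-→d25:H3→d26:-→d27:H1→d28:- -> H1
  add 222.64.0.0/12 -> H0 at depth 12
  del 230.42.128.0/25 (clear depth 25)
  lookup 222.69.236.240: bits 1101111001000101111011001111 walk d0:-→d1:-→d2:-→d3:-→d4:-→d5:-→d6:-→d7:-→d8:-→d9:-→d10:H0→d11:-→d12:H0→d13:-→d14:-→d15:-→d16:-→d17:H1→d18:-→d19:-→d20:-→d21:-→d22:-→d23:-→d24:-→d25:-→d26:-→d27:-→d28:H2 -> H2
  del 135.16.0.0/15 (clear depth 15)
  lookup 222.69.128.3: bits 11011110010001011 walk d0:-→d1:-→d2:-→d3:-→d4:-→d5:-→d6:-→d7:-→d8:-→d9:-→d10:H0→d11:-→d12:H0→d13:-→d14:-→d15:-→d16:-→d17:H1 -> H1

== LOOKUPS ==
["no-route","H0","no-route","H0","no-route","H3","H5","H1","H2","H1"]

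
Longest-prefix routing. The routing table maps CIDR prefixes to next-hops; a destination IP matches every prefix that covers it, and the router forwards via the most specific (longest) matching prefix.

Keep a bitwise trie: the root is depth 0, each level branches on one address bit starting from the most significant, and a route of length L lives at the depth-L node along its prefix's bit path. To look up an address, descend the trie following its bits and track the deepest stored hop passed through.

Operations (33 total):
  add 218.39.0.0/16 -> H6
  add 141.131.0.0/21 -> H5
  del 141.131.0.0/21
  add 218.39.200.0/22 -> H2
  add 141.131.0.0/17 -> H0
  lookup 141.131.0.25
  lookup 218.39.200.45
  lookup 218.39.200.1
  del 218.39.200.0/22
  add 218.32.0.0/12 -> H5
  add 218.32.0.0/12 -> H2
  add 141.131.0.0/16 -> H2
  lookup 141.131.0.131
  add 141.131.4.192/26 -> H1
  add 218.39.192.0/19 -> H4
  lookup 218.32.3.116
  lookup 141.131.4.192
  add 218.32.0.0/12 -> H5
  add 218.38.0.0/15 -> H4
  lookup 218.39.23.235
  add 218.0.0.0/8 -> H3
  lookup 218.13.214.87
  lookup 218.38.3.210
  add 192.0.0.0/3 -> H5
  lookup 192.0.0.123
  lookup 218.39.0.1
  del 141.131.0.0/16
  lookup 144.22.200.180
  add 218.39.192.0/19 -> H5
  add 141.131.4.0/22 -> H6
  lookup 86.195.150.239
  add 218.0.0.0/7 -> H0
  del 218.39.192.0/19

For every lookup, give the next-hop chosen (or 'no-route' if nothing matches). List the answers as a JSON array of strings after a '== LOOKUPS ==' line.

Process each operation:
  add 218.39.0.0/16 -> H6 at depth 16
  add 141.131.0.0/21 -> H5 at depth 21
  - 141.131.0.0/21 clear@21
  add 218.39.200.0/22 -> H2 at depth 22
  add 141.131.0.0/17 -> H0 at depth 17
  ? 141.131.0.25  path d0:-→d1:-→d2:-→d3:-→d4:-→d5:-→d6:-→d7:-→d8:-→d9:-→d10:-→d11:-→d12:-→d13:-→d14:-→d15:-→d16:-→d17:H0→d18:-→d19:-→d20:-→d21:-  best=H0
  ? 218.39.200.45  path d0:-→d1:-→d2:-→d3:-→d4:-→d5:-→d6:-→d7:-→d8:-→d9:-→d10:-→d11:-→d12:-→d13:-→d14:-→d15:-→d16:H6→d17:-→d18:-→d19:-→d20:-→d21:-→d22:H2  best=H2
  ? 218.39.200.1  path d0:-→d1:-→d2:-→d3:-→d4:-→d5:-→d6:-→d7:-→d8:-→d9:-→d10:-→d11:-→d12:-→d13:-→d14:-→d15:-→d16:H6→d17:-→d18:-→d19:-→d20:-→d21:-→d22:H2  best=H2
  - 218.39.200.0/22 clear@22
  add 218.32.0.0/12 -> H5 at depth 12
  add 218.32.0.0/12 -> H2 at depth 12
  add 141.131.0.0/16 -> H2 at depth 16
  ? 141.131.0.131  path d0:-→d1:-→d2:-→d3:-→d4:-→d5:-→d6:-→d7:-→d8:-→d9:-→d10:-→d11:-→d12:-→d13:-→d14:-→d15:-→d16:H2→d17:H0→d18:-→d19:-→d20:-→d21:-  best=H0
  add 141.131.4.192/26 -> H1 at depth 26
  add 218.39.192.0/19 -> H4 at depth 19
  ? 218.32.3.116  path d0:-→d1:-→d2:-→d3:-→d4:-→d5:-→d6:-→d7:-→d8:-→d9:-→d10:-→d11:-→d12:H2→d13:-  best=H2
  ? 141.131.4.192  path d0:-→d1:-→d2:-→d3:-→d4:-→d5:-→d6:-→d7:-→d8:-→d9:-→d10:-→d11:-→d12:-→d13:-→d14:-→d15:-→d16:H2→d17:H0→d18:-→d19:-→d20:-→d21:-→d22:-→d23:-→d24:-→d25:-→d26:H1  best=H1
  add 218.32.0.0/12 -> H5 at depth 12
  add 218.38.0.0/15 -> H4 at depth 15
  ? 218.39.23.235  path d0:-→d1:-→d2:-→d3:-→d4:-→d5:-→d6:-→d7:-→d8:-→d9:-→d10:-→d11:-→d12:H5→d13:-→d14:-→d15:H4→d16:H6  best=H6
  add 218.0.0.0/8 -> H3 at depth 8
  ? 218.13.214.87  path d0:-→d1:-→d2:-→d3:-→d4:-→d5:-→d6:-→d7:-→d8:H3→d9:-→d10:-  best=H3
  ? 218.38.3.210  path d0:-→d1:-→d2:-→d3:-→d4:-→d5:-→d6:-→d7:-→d8:H3→d9:-→d10:-→d11:-→d12:H5→d13:-→d14:-→d15:H4  best=H4
  add 192.0.0.0/3 -> H5 at depth 3
  ? 192.0.0.123  path d0:-→d1:-→d2:-→d3:H5  best=H5
  ? 218.39.0.1  path d0:-→d1:-→d2:-→d3:H5→d4:-→d5:-→d6:-→d7:-→d8:H3→d9:-→d10:-→d11:-→d12:H5→d13:-→d14:-→d15:H4→d16:H6  best=H6
  - 141.131.0.0/16 clear@16
  ? 144.22.200.180  path d0:-→d1:-→d2:-→d3:-  best=no-route
  add 218.39.192.0/19 -> H5 at depth 19
  add 141.131.4.0/22 -> H6 at depth 22
  ? 86.195.150.239  path d0:-  best=no-route
  add 218.0.0.0/7 -> H0 at depth 7
  - 218.39.192.0/19 clear@19

== LOOKUPS ==
["H0","H2","H2","H0","H2","H1","H6","H3","H4","H5","H6","no-route","no-route"]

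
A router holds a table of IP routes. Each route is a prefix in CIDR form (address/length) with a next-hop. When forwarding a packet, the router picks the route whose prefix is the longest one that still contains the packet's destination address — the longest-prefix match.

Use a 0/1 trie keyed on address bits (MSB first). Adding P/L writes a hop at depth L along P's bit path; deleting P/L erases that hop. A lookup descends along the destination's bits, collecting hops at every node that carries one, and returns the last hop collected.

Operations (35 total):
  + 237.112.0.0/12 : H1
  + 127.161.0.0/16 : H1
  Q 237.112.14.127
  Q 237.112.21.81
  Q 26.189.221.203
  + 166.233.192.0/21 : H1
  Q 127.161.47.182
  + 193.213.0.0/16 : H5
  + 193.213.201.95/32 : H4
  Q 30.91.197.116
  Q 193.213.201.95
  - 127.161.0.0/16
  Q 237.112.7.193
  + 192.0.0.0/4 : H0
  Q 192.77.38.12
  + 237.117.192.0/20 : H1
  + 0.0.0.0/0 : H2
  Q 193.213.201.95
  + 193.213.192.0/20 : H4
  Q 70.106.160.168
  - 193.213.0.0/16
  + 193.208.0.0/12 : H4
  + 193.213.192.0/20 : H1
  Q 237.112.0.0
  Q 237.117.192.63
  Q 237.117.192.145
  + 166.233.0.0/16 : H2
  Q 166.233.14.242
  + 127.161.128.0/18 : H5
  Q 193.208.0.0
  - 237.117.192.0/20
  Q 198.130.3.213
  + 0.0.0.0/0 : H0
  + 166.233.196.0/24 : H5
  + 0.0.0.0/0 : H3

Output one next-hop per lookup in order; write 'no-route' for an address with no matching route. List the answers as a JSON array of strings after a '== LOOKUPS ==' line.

Process each operation:
  + 237.112.0.0/12 (H1) depth=12
  + 127.161.0.0/16 (H1) depth=16
  lookup 237.112.14.127: bits 111011010111 walk d0:-→d1:-→d2:-→d3:-→d4:-→d5:-→d6:-→d7:-→d8:-→d9:-→d10:-→d11:-→d12:H1 -> H1
  lookup 237.112.21.81: bits 111011010111 walk d0:-→d1:-→d2:-→d3:-→d4:-→d5:-→d6:-→d7:-→d8:-→d9:-→d10:-→d11:-→d12:H1 -> H1
  lookup 26.189.221.203: bits 0 walk d0:-→d1:- -> no-route
  + 166.233.192.0/21 (H1) depth=21
  lookup 127.161.47.182: bits 0111111110100001 walk d0:-→d1:-→d2:-→d3:-→d4:-→d5:-→d6:-→d7:-→d8:-→d9:-→d10:-→d11:-→d12:-→d13:-→d14:-→d15:-→d16:H1 -> H1
  + 193.213.0.0/16 (H5) depth=16
  + 193.213.201.95/32 (H4) depth=32
  lookup 30.91.197.116: bits 0 walk d0:-→d1:- -> no-route
  lookup 193.213.201.95: bits 11000001110101011100100101011111 walk d0:-→d1:-→d2:-→d3:-→d4:-→d5:-→d6:-→d7:-→d8:-→d9:-→d10:-→d11:-→d12:-→d13:-→d14:-→d15:-→d16:H5→d17:-→d18:-→d19:-→d20:-→d21:-→d22:-→d23:-→d24:-→d25:-→d26:-→d27:-→d28:-→d29:-→d30:-→d31:-→d32:H4 -> H4
  del 127.161.0.0/16 (clear depth 16)
  lookup 237.112.7.193: bits 111011010111 walk d0:-→d1:-→d2:-→d3:-→d4:-→d5:-→d6:-→d7:-→d8:-→d9:-→d10:-→d11:-→d12:H1 -> H1
  + 192.0.0.0/4 (H0) depth=4
  lookup 192.77.38.12: bits 1100000 walk d0:-→d1:-→d2:-→d3:-→d4:H0→d5:-→d6:-→d7:- -> H0
  + 237.117.192.0/20 (H1) depth=20
  + 0.0.0.0/0 (H2) depth=0
  lookup 193.213.201.95: bits 11000001110101011100100101011111 walk d0:H2→d1:-→d2:-→d3:-→d4:H0→d5:-→d6:-→d7:-→d8:-→d9:-→d10:-→d11:-→d12:-→d13:-→d14:-→d15:-→d16:H5→d17:-→d18:-→d19:-→d20:-→d21:-→d22:-→d23:-→d24:-→d25:-→d26:-→d27:-→d28:-→d29:-→d30:-→d31:-→d32:H4 -> H4
  + 193.213.192.0/20 (H4) depth=20
  lookup 70.106.160.168: bits 01 walk d0:H2→d1:-→d2:- -> H2
  del 193.213.0.0/16 (clear depth 16)
  + 193.208.0.0/12 (H4) depth=12
  + 193.213.192.0/20 (H1) depth=20
  lookup 237.112.0.0: bits 1110110101110 walk d0:H2→d1:-→d2:-→d3:-→d4:-→d5:-→d6:-→d7:-→d8:-→d9:-→d10:-→d11:-→d12:H1→d13:- -> H1
  lookup 237.117.192.63: bits 11101101011101011100 walk d0:H2→d1:-→d2:-→d3:-→d4:-→d5:-→d6:-→d7:-→d8:-→d9:-→d10:-→d11:-→d12:H1→d13:-→d14:-→d15:-→d16:-→d17:-→d18:-→d19:-→d20:H1 -> H1
  lookup 237.117.192.145: bits 11101101011101011100 walk d0:H2→d1:-→d2:-→d3:-→d4:-→d5:-→d6:-→d7:-→d8:-→d9:-→d10:-→d11:-→d12:H1→d13:-→d14:-→d15:-→d16:-→d17:-→d18:-→d19:-→d20:H1 -> H1
  + 166.233.0.0/16 (H2) depth=16
  lookup 166.233.14.242: bits 1010011011101001 walk d0:H2→d1:-→d2:-→d3:-→d4:-→d5:-→d6:-→d7:-→d8:-→d9:-→d10:-→d11:-→d12:-→d13:-→d14:-→d15:-→d16:H2 -> H2
  + 127.161.128.0/18 (H5) depth=18
  lookup 193.208.0.0: bits 1100000111010 walk d0:H2→d1:-→d2:-→d3:-→d4:H0→d5:-→d6:-→d7:-→d8:-→d9:-→d10:-→d11:-→d12:H4→d13:- -> H4
  del 237.117.192.0/20 (clear depth 20)
  lookup 198.130.3.213: bits 11000 walk d0:H2→d1:-→d2:-→d3:-→d4:H0→d5:- -> H0
  + 0.0.0.0/0 (H0) depth=0
  + 166.233.196.0/24 (H5) depth=24
  + 0.0.0.0/0 (H3) depth=0

== LOOKUPS ==
["H1","H1","no-route","H1","no-route","H4","H1","H0","H4","H2","H1","H1","H1","H2","H4","H0"]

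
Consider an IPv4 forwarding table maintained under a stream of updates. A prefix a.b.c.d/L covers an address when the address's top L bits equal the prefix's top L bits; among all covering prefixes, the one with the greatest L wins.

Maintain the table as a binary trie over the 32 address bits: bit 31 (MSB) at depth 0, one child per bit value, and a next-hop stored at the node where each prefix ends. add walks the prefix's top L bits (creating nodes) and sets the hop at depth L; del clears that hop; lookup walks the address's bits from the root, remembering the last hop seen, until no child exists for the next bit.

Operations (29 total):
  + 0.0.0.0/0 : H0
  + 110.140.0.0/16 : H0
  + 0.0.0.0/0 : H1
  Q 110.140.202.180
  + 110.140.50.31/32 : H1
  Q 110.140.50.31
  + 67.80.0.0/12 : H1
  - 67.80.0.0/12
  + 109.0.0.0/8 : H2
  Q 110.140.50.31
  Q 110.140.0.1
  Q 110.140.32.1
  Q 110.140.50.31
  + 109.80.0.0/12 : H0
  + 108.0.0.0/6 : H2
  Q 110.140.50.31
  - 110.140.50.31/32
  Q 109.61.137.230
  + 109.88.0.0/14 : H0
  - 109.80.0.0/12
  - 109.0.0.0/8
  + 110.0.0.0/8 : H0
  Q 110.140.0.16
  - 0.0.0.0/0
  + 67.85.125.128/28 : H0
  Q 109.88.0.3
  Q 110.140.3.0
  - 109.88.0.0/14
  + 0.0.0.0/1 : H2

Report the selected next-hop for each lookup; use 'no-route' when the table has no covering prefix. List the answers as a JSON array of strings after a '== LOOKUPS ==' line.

Apply in order:
  + 0.0.0.0/0 (H0) depth=0
  + 110.140.0.0/16 (H0) depth=16
  + 0.0.0.0/0 (H1) depth=0
  lookup 110.140.202.180: bits 0110111010001100 walk d0:H1→d1:-→d2:-→d3:-→d4:-→d5:-→d6:-→d7:-→d8:-→d9:-→d10:-→d11:-→d12:-→d13:-→d14:-→d15:-→d16:H0 -> H0
  + 110.140.50.31/32 (H1) depth=32
  lookup 110.140.50.31: bits 01101110100011000011001000011111 walk d0:H1→d1:-→d2:-→d3:-→d4:-→d5:-→d6:-→d7:-→d8:-→d9:-→d10:-→d11:-→d12:-→d13:-→d14:-→d15:-→d16:H0→d17:-→d18:-→d19:-→d20:-→d21:-→d22:-→d23:-→d24:-→d25:-→d26:-→d27:-→d28:-→d29:-→d30:-→d31:-→d32:H1 -> H1
  + 67.80.0.0/12 (H1) depth=12
  - 67.80.0.0/12 clear@12
  + 109.0.0.0/8 (H2) depth=8
  lookup 110.140.50.31: bits 01101110100011000011001000011111 walk d0:H1→d1:-→d2:-→d3:-→d4:-→d5:-→d6:-→d7:-→d8:-→d9:-→d10:-→d11:-→d12:-→d13:-→d14:-→d15:-→d16:H0→d17:-→d18:-→d19:-→d20:-→d21:-→d22:-→d23:-→d24:-→d25:-→d26:-→d27:-→d28:-→d29:-→d30:-→d31:-→d32:H1 -> H1
  lookup 110.140.0.1: bits 011011101000110000 walk d0:H1→d1:-→d2:-→d3:-→d4:-→d5:-→d6:-→d7:-→d8:-→d9:-→d10:-→d11:-→d12:-→d13:-→d14:-→d15:-→d16:H0→d17:-→d18:- -> H0
  lookup 110.140.32.1: bits 0110111010001100001 walk d0:H1→d1:-→d2:-→d3:-→d4:-→d5:-→d6:-→d7:-→d8:-→d9:-→d10:-→d11:-→d12:-→d13:-→d14:-→d15:-→d16:H0→d17:-→d18:-→d19:- -> H0
  lookup 110.140.50.31: bits 01101110100011000011001000011111 walk d0:H1→d1:-→d2:-→d3:-→d4:-→d5:-→d6:-→d7:-→d8:-→d9:-→d10:-→d11:-→d12:-→d13:-→d14:-→d15:-→d16:H0→d17:-→d18:-→d19:-→d20:-→d21:-→d22:-→d23:-→d24:-→d25:-→d26:-→d27:-→d28:-→d29:-→d30:-→d31:-→d32:H1 -> H1
  + 109.80.0.0/12 (H0) depth=12
  + 108.0.0.0/6 (H2) depth=6
  lookup 110.140.50.31: bits 01101110100011000011001000011111 walk d0:H1→d1:-→d2:-→d3:-→d4:-→d5:-→d6:H2→d7:-→d8:-→d9:-→d10:-→d11:-→d12:-→d13:-→d14:-→d15:-→d16:H0→d17:-→d18:-→d19:-→d20:-→d21:-→d22:-→d23:-→d24:-→d25:-→d26:-→d27:-→d28:-→d29:-→d30:-→d31:-→d32:H1 -> H1
  - 110.140.50.31/32 clear@32
  lookup 109.61.137.230: bits 011011010 walk d0:H1→d1:-→d2:-→d3:-→d4:-→d5:-→d6:H2→d7:-→d8:H2→d9:- -> H2
  + 109.88.0.0/14 (H0) depth=14
  - 109.80.0.0/12 clear@12
  - 109.0.0.0/8 clear@8
  + 110.0.0.0/8 (H0) depth=8
  lookup 110.140.0.16: bits 011011101000110000 walk d0:H1→d1:-→d2:-→d3:-→d4:-→d5:-→d6:H2→d7:-→d8:H0→d9:-→d10:-→d11:-→d12:-→d13:-→d14:-→d15:-→d16:H0→d17:-→d18:- -> H0
  - 0.0.0.0/0 clear@0
  + 67.85.125.128/28 (H0) depth=28
  lookup 109.88.0.3: bits 01101101010110 walk d0:-→d1:-→d2:-→d3:-→d4:-→d5:-→d6:H2→d7:-→d8:-→d9:-→d10:-→d11:-→d12:-→d13:-→d14:H0 -> H0
  lookup 110.140.3.0: bits 011011101000110000 walk d0:-→d1:-→d2:-→d3:-→d4:-→d5:-→d6:H2→d7:-→d8:H0→d9:-→d10:-→d11:-→d12:-→d13:-→d14:-→d15:-→d16:H0→d17:-→d18:- -> H0
  - 109.88.0.0/14 clear@14
  + 0.0.0.0/1 (H2) depth=1

== LOOKUPS ==
["H0","H1","H1","H0","H0","H1","H1","H2","H0","H0","H0"]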